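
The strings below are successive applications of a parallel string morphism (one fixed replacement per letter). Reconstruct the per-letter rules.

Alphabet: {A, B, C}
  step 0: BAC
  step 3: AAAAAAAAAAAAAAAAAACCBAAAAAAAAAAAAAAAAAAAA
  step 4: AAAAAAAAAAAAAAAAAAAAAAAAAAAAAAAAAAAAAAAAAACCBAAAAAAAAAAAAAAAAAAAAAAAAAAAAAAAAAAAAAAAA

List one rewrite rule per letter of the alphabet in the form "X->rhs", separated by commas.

  step 3 ⇒ step 4: AAAAAAAAAAAAAAAAAACCBAAAAAAAAAAAAAAAAAAAA ⇒ AA·AA·AA·AA·AA·AA·AA·AA·AA·AA·AA·AA·AA·AA·AA·AA·AA·AA·AAA·AAA·CCB·AA·AA·AA·AA·AA·AA·AA·AA·AA·AA·AA·AA·AA·AA·AA·AA·AA·AA·AA·AA
    A ↦ AA
    B ↦ CCB
    C ↦ AAA

A->AA, B->CCB, C->AAA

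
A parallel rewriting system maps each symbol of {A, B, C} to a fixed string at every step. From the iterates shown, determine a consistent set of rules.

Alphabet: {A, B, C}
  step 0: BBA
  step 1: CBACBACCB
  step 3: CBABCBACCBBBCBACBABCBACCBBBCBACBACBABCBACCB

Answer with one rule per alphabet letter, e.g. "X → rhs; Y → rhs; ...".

A->CCB, B->CBA, C->B

  step 0 ⇒ step 1: BBA ⇒ CBA·CBA·CCB
    A ↦ CCB
    B ↦ CBA
    C ↦ B  (constrained at step 1)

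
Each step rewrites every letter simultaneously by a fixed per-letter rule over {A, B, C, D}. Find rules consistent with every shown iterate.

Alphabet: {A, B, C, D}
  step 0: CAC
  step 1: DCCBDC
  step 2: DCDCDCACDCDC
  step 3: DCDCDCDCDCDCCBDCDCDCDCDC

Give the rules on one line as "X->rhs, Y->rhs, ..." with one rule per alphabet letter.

  step 2 ⇒ step 3: DCDCDCACDCDC ⇒ DC·DC·DC·DC·DC·DC·CB·DC·DC·DC·DC·DC
    A ↦ CB
    C ↦ DC
    D ↦ DC
  step 1 ⇒ step 2: DCCBDC ⇒ DC·DC·DC·AC·DC·DC
    B ↦ AC

A->CB, B->AC, C->DC, D->DC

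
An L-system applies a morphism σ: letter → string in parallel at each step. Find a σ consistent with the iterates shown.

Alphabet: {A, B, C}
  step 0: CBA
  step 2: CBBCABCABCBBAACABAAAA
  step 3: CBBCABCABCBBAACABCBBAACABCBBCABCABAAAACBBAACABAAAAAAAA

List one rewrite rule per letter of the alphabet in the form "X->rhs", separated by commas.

  step 2 ⇒ step 3: CBBCABCABCBBAACABAAAA ⇒ CBB·CAB·CAB·CBB·AA·CAB·CBB·AA·CAB·CBB·CAB·CAB·AA·AA·CBB·AA·CAB·AA·AA·AA·AA
    A ↦ AA
    B ↦ CAB
    C ↦ CBB

A->AA, B->CAB, C->CBB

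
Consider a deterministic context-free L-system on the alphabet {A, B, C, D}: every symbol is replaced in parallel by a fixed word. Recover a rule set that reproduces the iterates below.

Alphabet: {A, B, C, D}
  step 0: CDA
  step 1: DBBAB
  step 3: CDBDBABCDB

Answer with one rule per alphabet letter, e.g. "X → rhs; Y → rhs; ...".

  step 0 ⇒ step 1: CDA ⇒ DB·B·AB
    A ↦ AB
    C ↦ DB
    D ↦ B
    B ↦ C  (constrained at step 1)

A->AB, B->C, C->DB, D->B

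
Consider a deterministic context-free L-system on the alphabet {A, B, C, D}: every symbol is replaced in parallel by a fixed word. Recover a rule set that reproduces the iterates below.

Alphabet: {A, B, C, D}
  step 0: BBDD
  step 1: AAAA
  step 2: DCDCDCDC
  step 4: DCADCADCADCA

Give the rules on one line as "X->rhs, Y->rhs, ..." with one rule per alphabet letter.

  step 1 ⇒ step 2: AAAA ⇒ DC·DC·DC·DC
    A ↦ DC
  step 0 ⇒ step 1: BBDD ⇒ A·A·A·A
    B ↦ A
    C ↦ B  (constrained at step 2)
  step 0 ⇒ step 1: BBDD ⇒ A·A·A·A
    D ↦ A

A->DC, B->A, C->B, D->A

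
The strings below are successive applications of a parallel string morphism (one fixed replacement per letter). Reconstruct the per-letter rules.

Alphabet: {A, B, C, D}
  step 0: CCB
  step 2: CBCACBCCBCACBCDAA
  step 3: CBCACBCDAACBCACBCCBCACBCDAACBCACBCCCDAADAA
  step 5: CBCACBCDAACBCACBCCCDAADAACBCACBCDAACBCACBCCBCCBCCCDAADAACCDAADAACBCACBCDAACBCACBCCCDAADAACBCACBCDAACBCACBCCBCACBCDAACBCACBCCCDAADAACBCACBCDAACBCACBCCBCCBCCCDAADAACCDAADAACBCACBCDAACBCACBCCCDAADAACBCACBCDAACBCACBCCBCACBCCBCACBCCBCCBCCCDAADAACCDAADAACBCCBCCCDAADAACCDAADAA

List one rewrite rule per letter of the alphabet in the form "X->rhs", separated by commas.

A->DAA, B->A, C->CBC, D->CC

  step 2 ⇒ step 3: CBCACBCCBCACBCDAA ⇒ CBC·A·CBC·DAA·CBC·A·CBC·CBC·A·CBC·DAA·CBC·A·CBC·CC·DAA·DAA
    A ↦ DAA
    B ↦ A
    C ↦ CBC
    D ↦ CC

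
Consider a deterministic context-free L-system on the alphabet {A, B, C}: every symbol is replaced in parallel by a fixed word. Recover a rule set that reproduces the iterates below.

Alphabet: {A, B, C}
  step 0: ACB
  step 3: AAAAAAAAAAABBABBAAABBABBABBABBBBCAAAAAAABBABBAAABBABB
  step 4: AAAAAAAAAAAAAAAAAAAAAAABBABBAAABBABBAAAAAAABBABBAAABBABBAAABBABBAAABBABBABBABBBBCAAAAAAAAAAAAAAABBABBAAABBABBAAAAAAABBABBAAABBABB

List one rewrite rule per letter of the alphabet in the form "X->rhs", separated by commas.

  step 3 ⇒ step 4: AAAAAAAAAAABBABBAAABBABBABBABBBBCAAAAAAABBABBAAABBABB ⇒ AA·AA·AA·AA·AA·AA·AA·AA·AA·AA·AA·ABB·ABB·AA·ABB·ABB·AA·AA·AA·ABB·ABB·AA·ABB·ABB·AA·ABB·ABB·AA·ABB·ABB·ABB·ABB·BBC·AA·AA·AA·AA·AA·AA·AA·ABB·ABB·AA·ABB·ABB·AA·AA·AA·ABB·ABB·AA·ABB·ABB
    A ↦ AA
    B ↦ ABB
    C ↦ BBC

A->AA, B->ABB, C->BBC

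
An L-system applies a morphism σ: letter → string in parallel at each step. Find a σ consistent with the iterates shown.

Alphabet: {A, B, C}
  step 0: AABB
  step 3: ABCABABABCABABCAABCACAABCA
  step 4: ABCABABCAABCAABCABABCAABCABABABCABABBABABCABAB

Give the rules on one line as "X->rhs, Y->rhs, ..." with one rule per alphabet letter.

  step 3 ⇒ step 4: ABCABABABCABABCAABCACAABCA ⇒ AB·CA·B·AB·CA·AB·CA·AB·CA·B·AB·CA·AB·CA·B·AB·AB·CA·B·AB·B·AB·AB·CA·B·AB
    A ↦ AB
    B ↦ CA
    C ↦ B

A->AB, B->CA, C->B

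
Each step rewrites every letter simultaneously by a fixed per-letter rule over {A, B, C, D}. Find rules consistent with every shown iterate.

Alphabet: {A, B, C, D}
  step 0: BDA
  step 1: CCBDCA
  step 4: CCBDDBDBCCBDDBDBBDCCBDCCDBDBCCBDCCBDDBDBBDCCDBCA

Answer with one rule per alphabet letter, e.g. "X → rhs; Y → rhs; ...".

A->CA, B->CC, C->DB, D->BD

  step 0 ⇒ step 1: BDA ⇒ CC·BD·CA
    A ↦ CA
    B ↦ CC
    D ↦ BD
    C ↦ DB  (constrained at step 1)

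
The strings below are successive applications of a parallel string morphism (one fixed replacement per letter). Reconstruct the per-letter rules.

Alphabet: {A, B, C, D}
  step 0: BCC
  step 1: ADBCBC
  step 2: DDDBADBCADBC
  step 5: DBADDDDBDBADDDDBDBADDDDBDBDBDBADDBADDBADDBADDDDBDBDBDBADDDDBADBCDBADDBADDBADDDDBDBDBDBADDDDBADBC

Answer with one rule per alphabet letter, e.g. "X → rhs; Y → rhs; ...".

A->DD, B->AD, C->BC, D->DB

  step 1 ⇒ step 2: ADBCBC ⇒ DD·DB·AD·BC·AD·BC
    A ↦ DD
    B ↦ AD
    C ↦ BC
    D ↦ DB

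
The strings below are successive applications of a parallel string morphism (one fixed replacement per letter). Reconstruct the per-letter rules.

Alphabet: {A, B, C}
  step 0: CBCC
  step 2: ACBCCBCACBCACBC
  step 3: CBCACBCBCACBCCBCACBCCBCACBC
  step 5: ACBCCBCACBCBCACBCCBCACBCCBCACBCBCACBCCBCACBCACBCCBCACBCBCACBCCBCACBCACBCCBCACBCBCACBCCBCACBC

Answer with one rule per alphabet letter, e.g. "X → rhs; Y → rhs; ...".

  step 2 ⇒ step 3: ACBCCBCACBCACBC ⇒ C·BC·AC·BC·BC·AC·BC·C·BC·AC·BC·C·BC·AC·BC
    A ↦ C
    B ↦ AC
    C ↦ BC

A->C, B->AC, C->BC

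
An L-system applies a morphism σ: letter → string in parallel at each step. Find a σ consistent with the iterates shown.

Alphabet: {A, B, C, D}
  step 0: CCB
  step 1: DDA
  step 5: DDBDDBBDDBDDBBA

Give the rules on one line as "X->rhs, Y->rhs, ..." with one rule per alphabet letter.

A->B, B->A, C->D, D->CCA

  step 0 ⇒ step 1: CCB ⇒ D·D·A
    B ↦ A
    C ↦ D
    A ↦ B  (constrained at step 1)
    D ↦ CCA  (constrained at step 1)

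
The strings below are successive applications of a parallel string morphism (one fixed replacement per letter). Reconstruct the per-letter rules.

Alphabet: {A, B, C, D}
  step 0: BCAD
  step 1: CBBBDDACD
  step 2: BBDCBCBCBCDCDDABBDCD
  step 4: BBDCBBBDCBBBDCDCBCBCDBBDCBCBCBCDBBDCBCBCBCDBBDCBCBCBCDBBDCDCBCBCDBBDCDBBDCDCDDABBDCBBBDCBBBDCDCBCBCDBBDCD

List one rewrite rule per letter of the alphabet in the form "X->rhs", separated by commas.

A->DA, B->CB, C->BBD, D->CD

  step 1 ⇒ step 2: CBBBDDACD ⇒ BBD·CB·CB·CB·CD·CD·DA·BBD·CD
    A ↦ DA
    B ↦ CB
    C ↦ BBD
    D ↦ CD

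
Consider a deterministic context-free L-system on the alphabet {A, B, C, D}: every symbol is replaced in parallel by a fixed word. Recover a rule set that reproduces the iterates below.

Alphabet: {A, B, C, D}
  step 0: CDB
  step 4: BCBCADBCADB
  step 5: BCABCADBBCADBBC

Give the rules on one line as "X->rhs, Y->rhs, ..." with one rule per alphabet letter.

  step 4 ⇒ step 5: BCBCADBCADB ⇒ BC·A·BC·A·D·B·BC·A·D·B·BC
    A ↦ D
    B ↦ BC
    C ↦ A
    D ↦ B

A->D, B->BC, C->A, D->B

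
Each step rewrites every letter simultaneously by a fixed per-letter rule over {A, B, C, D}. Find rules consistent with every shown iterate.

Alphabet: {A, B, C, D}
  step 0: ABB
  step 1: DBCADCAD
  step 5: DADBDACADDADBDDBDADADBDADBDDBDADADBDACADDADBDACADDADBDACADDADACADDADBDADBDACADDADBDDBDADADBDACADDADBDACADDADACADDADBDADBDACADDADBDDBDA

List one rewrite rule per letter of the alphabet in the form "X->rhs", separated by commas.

  step 0 ⇒ step 1: ABB ⇒ DB·CAD·CAD
    A ↦ DB
    B ↦ CAD
    C ↦ D  (constrained at step 1)
    D ↦ DA  (constrained at step 1)

A->DB, B->CAD, C->D, D->DA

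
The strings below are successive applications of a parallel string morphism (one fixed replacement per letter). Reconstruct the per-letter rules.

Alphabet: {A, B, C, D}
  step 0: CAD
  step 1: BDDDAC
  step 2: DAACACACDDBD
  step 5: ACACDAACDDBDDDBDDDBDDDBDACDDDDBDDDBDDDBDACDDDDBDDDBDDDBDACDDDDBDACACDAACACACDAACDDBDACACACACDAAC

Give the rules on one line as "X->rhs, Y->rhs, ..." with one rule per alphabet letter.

  step 1 ⇒ step 2: BDDDAC ⇒ DA·AC·AC·AC·DD·BD
    A ↦ DD
    B ↦ DA
    C ↦ BD
    D ↦ AC

A->DD, B->DA, C->BD, D->AC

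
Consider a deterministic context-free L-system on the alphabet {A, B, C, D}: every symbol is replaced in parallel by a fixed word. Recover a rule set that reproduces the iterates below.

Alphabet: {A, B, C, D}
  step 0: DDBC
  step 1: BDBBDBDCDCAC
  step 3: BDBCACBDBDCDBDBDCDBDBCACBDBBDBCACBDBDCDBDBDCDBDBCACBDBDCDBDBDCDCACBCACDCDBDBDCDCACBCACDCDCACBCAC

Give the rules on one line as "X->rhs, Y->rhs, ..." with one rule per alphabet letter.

A->B, B->DCD, C->CAC, D->BDB

  step 0 ⇒ step 1: DDBC ⇒ BDB·BDB·DCD·CAC
    B ↦ DCD
    C ↦ CAC
    D ↦ BDB
    A ↦ B  (constrained at step 1)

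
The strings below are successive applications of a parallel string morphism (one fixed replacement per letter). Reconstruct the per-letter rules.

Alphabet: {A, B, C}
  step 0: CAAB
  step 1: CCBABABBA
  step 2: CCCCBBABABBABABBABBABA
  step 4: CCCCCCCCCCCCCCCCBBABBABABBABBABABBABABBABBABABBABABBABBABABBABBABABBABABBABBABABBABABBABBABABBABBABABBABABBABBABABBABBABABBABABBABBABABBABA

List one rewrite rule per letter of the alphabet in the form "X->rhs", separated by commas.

  step 1 ⇒ step 2: CCBABABBA ⇒ CC·CC·BBA·BA·BBA·BA·BBA·BBA·BA
    A ↦ BA
    B ↦ BBA
    C ↦ CC

A->BA, B->BBA, C->CC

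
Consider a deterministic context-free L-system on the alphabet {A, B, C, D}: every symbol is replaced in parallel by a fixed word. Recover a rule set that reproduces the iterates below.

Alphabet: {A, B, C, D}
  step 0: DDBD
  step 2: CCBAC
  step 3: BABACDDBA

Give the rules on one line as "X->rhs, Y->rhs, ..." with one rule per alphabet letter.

  step 2 ⇒ step 3: CCBAC ⇒ BA·BA·C·DD·BA
    A ↦ DD
    B ↦ C
    C ↦ BA
    D ↦ B  (constrained at step 0)

A->DD, B->C, C->BA, D->B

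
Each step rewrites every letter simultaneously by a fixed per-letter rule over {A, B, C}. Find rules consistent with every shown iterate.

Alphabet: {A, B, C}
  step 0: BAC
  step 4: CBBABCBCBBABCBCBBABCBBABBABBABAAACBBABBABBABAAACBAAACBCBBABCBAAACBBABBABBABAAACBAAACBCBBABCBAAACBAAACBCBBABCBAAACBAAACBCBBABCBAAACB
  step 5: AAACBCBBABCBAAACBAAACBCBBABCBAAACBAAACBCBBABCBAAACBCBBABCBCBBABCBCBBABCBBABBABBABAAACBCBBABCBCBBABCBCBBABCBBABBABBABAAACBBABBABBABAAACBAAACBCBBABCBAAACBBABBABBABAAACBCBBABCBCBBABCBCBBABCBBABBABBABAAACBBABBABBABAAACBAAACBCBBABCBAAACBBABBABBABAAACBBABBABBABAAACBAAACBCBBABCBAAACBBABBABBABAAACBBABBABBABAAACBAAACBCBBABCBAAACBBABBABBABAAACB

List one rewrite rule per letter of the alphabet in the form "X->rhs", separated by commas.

A->BAB, B->CB, C->AAA

  step 4 ⇒ step 5: CBBABCBCBBABCBCBBABCBBABBABBABAAACBBABBABBABAAACBAAACBCBBABCBAAACBBABBABBABAAACBAAACBCBBABCBAAACBAAACBCBBABCBAAACBAAACBCBBABCBAAACB ⇒ AAA·CB·CB·BAB·CB·AAA·CB·AAA·CB·CB·BAB·CB·AAA·CB·AAA·CB·CB·BAB·CB·AAA·CB·CB·BAB·CB·CB·BAB·CB·CB·BAB·CB·BAB·BAB·BAB·AAA·CB·CB·BAB·CB·CB·BAB·CB·CB·BAB·CB·BAB·BAB·BAB·AAA·CB·BAB·BAB·BAB·AAA·CB·AAA·CB·CB·BAB·CB·AAA·CB·BAB·BAB·BAB·AAA·CB·CB·BAB·CB·CB·BAB·CB·CB·BAB·CB·BAB·BAB·BAB·AAA·CB·BAB·BAB·BAB·AAA·CB·AAA·CB·CB·BAB·CB·AAA·CB·BAB·BAB·BAB·AAA·CB·BAB·BAB·BAB·AAA·CB·AAA·CB·CB·BAB·CB·AAA·CB·BAB·BAB·BAB·AAA·CB·BAB·BAB·BAB·AAA·CB·AAA·CB·CB·BAB·CB·AAA·CB·BAB·BAB·BAB·AAA·CB
    A ↦ BAB
    B ↦ CB
    C ↦ AAA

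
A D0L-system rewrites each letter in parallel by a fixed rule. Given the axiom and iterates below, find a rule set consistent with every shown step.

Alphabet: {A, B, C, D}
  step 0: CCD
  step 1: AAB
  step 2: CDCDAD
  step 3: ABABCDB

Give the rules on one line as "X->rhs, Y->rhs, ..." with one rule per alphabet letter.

  step 2 ⇒ step 3: CDCDAD ⇒ A·B·A·B·CD·B
    A ↦ CD
    C ↦ A
    D ↦ B
  step 1 ⇒ step 2: AAB ⇒ CD·CD·AD
    B ↦ AD

A->CD, B->AD, C->A, D->B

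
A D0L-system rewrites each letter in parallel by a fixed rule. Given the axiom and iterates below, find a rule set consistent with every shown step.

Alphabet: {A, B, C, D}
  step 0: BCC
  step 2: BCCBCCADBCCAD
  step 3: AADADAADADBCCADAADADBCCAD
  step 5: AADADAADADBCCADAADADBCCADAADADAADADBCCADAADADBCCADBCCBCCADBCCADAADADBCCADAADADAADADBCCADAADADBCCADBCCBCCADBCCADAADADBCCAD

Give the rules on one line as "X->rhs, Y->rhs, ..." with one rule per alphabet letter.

A->BCC, B->A, C->AD, D->AD

  step 2 ⇒ step 3: BCCBCCADBCCAD ⇒ A·AD·AD·A·AD·AD·BCC·AD·A·AD·AD·BCC·AD
    A ↦ BCC
    B ↦ A
    C ↦ AD
    D ↦ AD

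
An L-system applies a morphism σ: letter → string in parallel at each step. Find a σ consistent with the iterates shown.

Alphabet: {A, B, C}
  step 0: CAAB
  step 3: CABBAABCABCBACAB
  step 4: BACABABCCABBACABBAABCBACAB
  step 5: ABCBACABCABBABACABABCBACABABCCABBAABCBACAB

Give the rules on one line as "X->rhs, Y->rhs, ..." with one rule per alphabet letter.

  step 4 ⇒ step 5: BACABABCCABBACABBAABCBACAB ⇒ AB·C·BA·C·AB·C·AB·BA·BA·C·AB·AB·C·BA·C·AB·AB·C·C·AB·BA·AB·C·BA·C·AB
    A ↦ C
    B ↦ AB
    C ↦ BA

A->C, B->AB, C->BA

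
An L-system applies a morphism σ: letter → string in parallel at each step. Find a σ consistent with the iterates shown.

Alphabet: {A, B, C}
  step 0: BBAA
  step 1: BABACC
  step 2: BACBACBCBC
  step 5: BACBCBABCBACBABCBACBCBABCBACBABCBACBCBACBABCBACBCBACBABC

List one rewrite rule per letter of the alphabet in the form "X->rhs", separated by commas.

A->C, B->BA, C->BC

  step 1 ⇒ step 2: BABACC ⇒ BA·C·BA·C·BC·BC
    A ↦ C
    B ↦ BA
    C ↦ BC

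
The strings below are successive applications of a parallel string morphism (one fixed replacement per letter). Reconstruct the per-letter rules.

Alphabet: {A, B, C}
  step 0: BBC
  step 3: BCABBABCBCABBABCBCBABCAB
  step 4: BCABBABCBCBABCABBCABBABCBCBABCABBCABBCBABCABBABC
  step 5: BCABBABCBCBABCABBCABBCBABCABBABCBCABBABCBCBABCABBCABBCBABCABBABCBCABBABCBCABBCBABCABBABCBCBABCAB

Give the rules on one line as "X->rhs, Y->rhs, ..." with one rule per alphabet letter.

  step 4 ⇒ step 5: BCABBABCBCBABCABBCABBABCBCBABCABBCABBCBABCABBABC ⇒ BC·AB·BA·BC·BC·BA·BC·AB·BC·AB·BC·BA·BC·AB·BA·BC·BC·AB·BA·BC·BC·BA·BC·AB·BC·AB·BC·BA·BC·AB·BA·BC·BC·AB·BA·BC·BC·AB·BC·BA·BC·AB·BA·BC·BC·BA·BC·AB
    A ↦ BA
    B ↦ BC
    C ↦ AB

A->BA, B->BC, C->AB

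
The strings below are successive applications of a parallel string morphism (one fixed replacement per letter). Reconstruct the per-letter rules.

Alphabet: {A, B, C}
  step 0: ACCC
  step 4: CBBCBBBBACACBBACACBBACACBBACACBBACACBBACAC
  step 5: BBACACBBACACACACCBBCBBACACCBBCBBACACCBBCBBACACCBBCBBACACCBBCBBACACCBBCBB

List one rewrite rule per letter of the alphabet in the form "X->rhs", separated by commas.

A->C, B->AC, C->BB

  step 4 ⇒ step 5: CBBCBBBBACACBBACACBBACACBBACACBBACACBBACAC ⇒ BB·AC·AC·BB·AC·AC·AC·AC·C·BB·C·BB·AC·AC·C·BB·C·BB·AC·AC·C·BB·C·BB·AC·AC·C·BB·C·BB·AC·AC·C·BB·C·BB·AC·AC·C·BB·C·BB
    A ↦ C
    B ↦ AC
    C ↦ BB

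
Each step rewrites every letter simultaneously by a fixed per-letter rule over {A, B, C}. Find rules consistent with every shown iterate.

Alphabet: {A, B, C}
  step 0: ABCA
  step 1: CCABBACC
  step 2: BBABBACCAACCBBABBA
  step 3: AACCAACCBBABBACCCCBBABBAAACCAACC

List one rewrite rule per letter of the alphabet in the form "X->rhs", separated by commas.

  step 2 ⇒ step 3: BBABBACCAACCBBABBA ⇒ A·A·CC·A·A·CC·BBA·BBA·CC·CC·BBA·BBA·A·A·CC·A·A·CC
    A ↦ CC
    B ↦ A
    C ↦ BBA

A->CC, B->A, C->BBA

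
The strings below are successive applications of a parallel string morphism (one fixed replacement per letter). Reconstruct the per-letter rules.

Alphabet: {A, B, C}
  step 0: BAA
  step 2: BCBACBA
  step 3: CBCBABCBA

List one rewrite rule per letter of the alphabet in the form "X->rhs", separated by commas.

A->BA, B->C, C->B

  step 2 ⇒ step 3: BCBACBA ⇒ C·B·C·BA·B·C·BA
    A ↦ BA
    B ↦ C
    C ↦ B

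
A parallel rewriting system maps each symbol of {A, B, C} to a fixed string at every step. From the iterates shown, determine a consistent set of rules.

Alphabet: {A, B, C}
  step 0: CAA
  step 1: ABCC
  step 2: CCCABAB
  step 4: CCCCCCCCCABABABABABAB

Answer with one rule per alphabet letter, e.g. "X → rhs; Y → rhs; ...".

  step 1 ⇒ step 2: ABCC ⇒ C·CC·AB·AB
    A ↦ C
    B ↦ CC
    C ↦ AB

A->C, B->CC, C->AB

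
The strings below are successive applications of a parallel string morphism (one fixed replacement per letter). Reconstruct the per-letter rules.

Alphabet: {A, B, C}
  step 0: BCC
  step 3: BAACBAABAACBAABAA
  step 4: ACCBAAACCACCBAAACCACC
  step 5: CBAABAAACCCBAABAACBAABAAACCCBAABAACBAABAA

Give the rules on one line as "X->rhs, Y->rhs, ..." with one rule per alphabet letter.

A->C, B->A, C->BAA

  step 4 ⇒ step 5: ACCBAAACCACCBAAACCACC ⇒ C·BAA·BAA·A·C·C·C·BAA·BAA·C·BAA·BAA·A·C·C·C·BAA·BAA·C·BAA·BAA
    A ↦ C
    B ↦ A
    C ↦ BAA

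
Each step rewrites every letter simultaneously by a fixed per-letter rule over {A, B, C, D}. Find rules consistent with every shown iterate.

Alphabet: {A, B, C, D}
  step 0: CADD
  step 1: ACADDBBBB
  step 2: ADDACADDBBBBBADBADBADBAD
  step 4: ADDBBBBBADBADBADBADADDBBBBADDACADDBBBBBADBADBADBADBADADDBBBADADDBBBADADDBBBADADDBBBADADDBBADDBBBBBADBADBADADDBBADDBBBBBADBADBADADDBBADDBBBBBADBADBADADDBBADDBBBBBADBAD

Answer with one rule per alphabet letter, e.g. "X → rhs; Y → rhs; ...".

  step 1 ⇒ step 2: ACADDBBBB ⇒ ADD·AC·ADD·BB·BB·BAD·BAD·BAD·BAD
    A ↦ ADD
    B ↦ BAD
    C ↦ AC
    D ↦ BB

A->ADD, B->BAD, C->AC, D->BB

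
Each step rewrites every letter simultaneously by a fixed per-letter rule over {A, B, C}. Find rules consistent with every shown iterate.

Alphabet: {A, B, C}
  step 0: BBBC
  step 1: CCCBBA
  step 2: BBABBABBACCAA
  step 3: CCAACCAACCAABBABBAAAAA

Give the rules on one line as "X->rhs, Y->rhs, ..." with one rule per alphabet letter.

  step 2 ⇒ step 3: BBABBABBACCAA ⇒ C·C·AA·C·C·AA·C·C·AA·BBA·BBA·AA·AA
    A ↦ AA
    B ↦ C
    C ↦ BBA

A->AA, B->C, C->BBA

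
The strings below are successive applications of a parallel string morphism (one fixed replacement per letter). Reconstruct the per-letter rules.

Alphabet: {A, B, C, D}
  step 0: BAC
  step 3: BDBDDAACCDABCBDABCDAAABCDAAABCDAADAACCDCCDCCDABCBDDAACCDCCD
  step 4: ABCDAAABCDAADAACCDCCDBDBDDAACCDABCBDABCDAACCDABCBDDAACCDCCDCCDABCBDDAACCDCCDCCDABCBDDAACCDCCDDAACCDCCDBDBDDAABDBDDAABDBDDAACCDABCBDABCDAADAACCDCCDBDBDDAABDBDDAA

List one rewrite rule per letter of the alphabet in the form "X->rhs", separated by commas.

A->CCD, B->ABC, C->BD, D->DAA

  step 3 ⇒ step 4: BDBDDAACCDABCBDABCDAAABCDAAABCDAADAACCDCCDCCDABCBDDAACCDCCD ⇒ ABC·DAA·ABC·DAA·DAA·CCD·CCD·BD·BD·DAA·CCD·ABC·BD·ABC·DAA·CCD·ABC·BD·DAA·CCD·CCD·CCD·ABC·BD·DAA·CCD·CCD·CCD·ABC·BD·DAA·CCD·CCD·DAA·CCD·CCD·BD·BD·DAA·BD·BD·DAA·BD·BD·DAA·CCD·ABC·BD·ABC·DAA·DAA·CCD·CCD·BD·BD·DAA·BD·BD·DAA
    A ↦ CCD
    B ↦ ABC
    C ↦ BD
    D ↦ DAA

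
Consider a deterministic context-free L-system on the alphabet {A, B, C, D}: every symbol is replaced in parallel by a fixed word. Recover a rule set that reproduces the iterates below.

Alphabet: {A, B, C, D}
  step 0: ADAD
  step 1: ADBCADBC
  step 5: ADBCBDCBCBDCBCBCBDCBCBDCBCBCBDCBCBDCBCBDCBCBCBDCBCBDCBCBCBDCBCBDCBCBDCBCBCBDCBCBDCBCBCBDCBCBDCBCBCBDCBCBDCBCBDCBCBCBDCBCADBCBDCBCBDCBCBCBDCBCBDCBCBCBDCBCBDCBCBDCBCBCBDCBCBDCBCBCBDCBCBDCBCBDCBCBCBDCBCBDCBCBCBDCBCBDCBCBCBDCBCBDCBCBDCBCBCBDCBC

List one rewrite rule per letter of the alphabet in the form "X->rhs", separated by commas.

  step 0 ⇒ step 1: ADAD ⇒ AD·BC·AD·BC
    A ↦ AD
    D ↦ BC
    B ↦ BDC  (constrained at step 1)
    C ↦ BC  (constrained at step 1)

A->AD, B->BDC, C->BC, D->BC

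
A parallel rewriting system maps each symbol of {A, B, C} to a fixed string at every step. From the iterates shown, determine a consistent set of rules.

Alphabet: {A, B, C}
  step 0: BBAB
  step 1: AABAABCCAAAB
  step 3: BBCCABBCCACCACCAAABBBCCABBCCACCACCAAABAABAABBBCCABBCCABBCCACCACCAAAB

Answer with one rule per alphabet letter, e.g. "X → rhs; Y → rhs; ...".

A->CCA, B->AAB, C->B

  step 0 ⇒ step 1: BBAB ⇒ AAB·AAB·CCA·AAB
    A ↦ CCA
    B ↦ AAB
    C ↦ B  (constrained at step 1)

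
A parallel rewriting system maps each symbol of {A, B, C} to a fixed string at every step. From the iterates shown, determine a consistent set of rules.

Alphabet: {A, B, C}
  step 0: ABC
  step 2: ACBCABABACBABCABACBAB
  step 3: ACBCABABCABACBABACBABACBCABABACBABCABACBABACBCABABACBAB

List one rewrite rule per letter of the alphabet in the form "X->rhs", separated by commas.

  step 2 ⇒ step 3: ACBCABABACBABCABACBAB ⇒ ACB·CAB·AB·CAB·ACB·AB·ACB·AB·ACB·CAB·AB·ACB·AB·CAB·ACB·AB·ACB·CAB·AB·ACB·AB
    A ↦ ACB
    B ↦ AB
    C ↦ CAB

A->ACB, B->AB, C->CAB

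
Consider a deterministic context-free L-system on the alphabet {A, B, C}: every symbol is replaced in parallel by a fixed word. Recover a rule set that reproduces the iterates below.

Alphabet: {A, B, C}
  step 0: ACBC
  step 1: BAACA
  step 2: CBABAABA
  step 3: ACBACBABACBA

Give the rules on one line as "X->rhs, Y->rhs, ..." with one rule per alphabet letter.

  step 2 ⇒ step 3: CBABAABA ⇒ A·C·BA·C·BA·BA·C·BA
    A ↦ BA
    B ↦ C
    C ↦ A

A->BA, B->C, C->A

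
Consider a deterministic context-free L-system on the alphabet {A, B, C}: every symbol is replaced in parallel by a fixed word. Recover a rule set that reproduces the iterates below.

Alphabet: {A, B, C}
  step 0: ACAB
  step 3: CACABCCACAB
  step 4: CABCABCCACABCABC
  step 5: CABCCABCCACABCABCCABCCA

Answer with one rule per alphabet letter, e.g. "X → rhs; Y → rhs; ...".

  step 4 ⇒ step 5: CABCABCCACABCABC ⇒ CA·B·C·CA·B·C·CA·CA·B·CA·B·C·CA·B·C·CA
    A ↦ B
    B ↦ C
    C ↦ CA

A->B, B->C, C->CA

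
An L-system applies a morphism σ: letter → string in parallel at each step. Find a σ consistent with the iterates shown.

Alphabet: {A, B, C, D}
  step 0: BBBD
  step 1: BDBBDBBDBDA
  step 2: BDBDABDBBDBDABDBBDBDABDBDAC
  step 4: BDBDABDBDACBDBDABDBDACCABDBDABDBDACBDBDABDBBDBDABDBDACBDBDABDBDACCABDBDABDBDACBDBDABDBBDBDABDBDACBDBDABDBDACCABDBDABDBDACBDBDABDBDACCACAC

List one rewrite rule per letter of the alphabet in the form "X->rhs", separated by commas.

A->C, B->BDB, C->CA, D->DA

  step 1 ⇒ step 2: BDBBDBBDBDA ⇒ BDB·DA·BDB·BDB·DA·BDB·BDB·DA·BDB·DA·C
    A ↦ C
    B ↦ BDB
    D ↦ DA
    C ↦ CA  (constrained at step 2)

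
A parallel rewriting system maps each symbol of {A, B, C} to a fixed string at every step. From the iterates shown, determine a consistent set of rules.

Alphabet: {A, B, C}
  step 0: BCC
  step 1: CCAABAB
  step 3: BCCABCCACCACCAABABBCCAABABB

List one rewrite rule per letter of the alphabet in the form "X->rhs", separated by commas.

A->B, B->CCA, C->AB

  step 0 ⇒ step 1: BCC ⇒ CCA·AB·AB
    B ↦ CCA
    C ↦ AB
    A ↦ B  (constrained at step 1)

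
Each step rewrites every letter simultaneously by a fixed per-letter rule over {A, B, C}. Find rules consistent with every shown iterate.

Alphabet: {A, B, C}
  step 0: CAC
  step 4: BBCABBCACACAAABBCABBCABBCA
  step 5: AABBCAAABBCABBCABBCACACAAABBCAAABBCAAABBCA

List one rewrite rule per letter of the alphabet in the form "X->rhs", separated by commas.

A->CA, B->A, C->BB

  step 4 ⇒ step 5: BBCABBCACACAAABBCABBCABBCA ⇒ A·A·BB·CA·A·A·BB·CA·BB·CA·BB·CA·CA·CA·A·A·BB·CA·A·A·BB·CA·A·A·BB·CA
    A ↦ CA
    B ↦ A
    C ↦ BB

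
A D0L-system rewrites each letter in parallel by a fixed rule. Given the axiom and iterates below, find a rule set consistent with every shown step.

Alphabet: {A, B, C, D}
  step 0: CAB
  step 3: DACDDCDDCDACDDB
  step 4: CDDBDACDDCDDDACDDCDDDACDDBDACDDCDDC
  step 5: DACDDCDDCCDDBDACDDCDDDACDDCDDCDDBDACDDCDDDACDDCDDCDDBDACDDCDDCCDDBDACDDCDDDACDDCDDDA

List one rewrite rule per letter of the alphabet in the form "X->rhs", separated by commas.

A->B, B->C, C->DA, D->CDD

  step 4 ⇒ step 5: CDDBDACDDCDDDACDDCDDDACDDBDACDDCDDC ⇒ DA·CDD·CDD·C·CDD·B·DA·CDD·CDD·DA·CDD·CDD·CDD·B·DA·CDD·CDD·DA·CDD·CDD·CDD·B·DA·CDD·CDD·C·CDD·B·DA·CDD·CDD·DA·CDD·CDD·DA
    A ↦ B
    B ↦ C
    C ↦ DA
    D ↦ CDD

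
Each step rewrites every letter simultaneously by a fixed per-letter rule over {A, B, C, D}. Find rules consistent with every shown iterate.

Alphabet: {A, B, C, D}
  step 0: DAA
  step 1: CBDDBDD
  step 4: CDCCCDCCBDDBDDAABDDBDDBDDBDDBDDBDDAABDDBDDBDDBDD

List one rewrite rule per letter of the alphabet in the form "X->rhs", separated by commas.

  step 0 ⇒ step 1: DAA ⇒ C·BDD·BDD
    A ↦ BDD
    D ↦ C
    B ↦ CD  (constrained at step 1)
    C ↦ AA  (constrained at step 1)

A->BDD, B->CD, C->AA, D->C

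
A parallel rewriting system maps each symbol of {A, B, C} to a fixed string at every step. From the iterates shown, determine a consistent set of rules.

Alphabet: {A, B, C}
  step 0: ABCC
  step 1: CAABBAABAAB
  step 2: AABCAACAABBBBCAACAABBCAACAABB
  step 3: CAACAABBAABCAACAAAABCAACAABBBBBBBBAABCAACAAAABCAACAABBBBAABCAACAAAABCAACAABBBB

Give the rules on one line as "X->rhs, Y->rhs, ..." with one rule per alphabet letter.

A->CAA, B->BB, C->AAB

  step 2 ⇒ step 3: AABCAACAABBBBCAACAABBCAACAABB ⇒ CAA·CAA·BB·AAB·CAA·CAA·AAB·CAA·CAA·BB·BB·BB·BB·AAB·CAA·CAA·AAB·CAA·CAA·BB·BB·AAB·CAA·CAA·AAB·CAA·CAA·BB·BB
    A ↦ CAA
    B ↦ BB
    C ↦ AAB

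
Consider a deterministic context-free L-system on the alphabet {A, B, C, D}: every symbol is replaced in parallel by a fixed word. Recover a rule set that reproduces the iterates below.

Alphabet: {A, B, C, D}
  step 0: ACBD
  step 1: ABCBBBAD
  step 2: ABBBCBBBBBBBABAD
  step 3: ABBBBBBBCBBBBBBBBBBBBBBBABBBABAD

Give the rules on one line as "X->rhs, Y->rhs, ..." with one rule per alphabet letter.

  step 2 ⇒ step 3: ABBBCBBBBBBBABAD ⇒ AB·BB·BB·BB·CB·BB·BB·BB·BB·BB·BB·BB·AB·BB·AB·AD
    A ↦ AB
    B ↦ BB
    C ↦ CB
    D ↦ AD

A->AB, B->BB, C->CB, D->AD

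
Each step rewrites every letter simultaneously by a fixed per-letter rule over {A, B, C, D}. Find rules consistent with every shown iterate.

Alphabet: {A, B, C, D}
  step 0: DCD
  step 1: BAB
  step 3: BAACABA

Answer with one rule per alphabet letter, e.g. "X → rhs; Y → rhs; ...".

A->AC, B->DC, C->A, D->B

  step 0 ⇒ step 1: DCD ⇒ B·A·B
    C ↦ A
    D ↦ B
    A ↦ AC  (constrained at step 1)
    B ↦ DC  (constrained at step 1)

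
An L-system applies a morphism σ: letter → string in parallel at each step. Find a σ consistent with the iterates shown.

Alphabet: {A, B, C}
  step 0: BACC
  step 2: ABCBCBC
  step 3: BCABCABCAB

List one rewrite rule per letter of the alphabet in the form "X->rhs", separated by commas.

  step 2 ⇒ step 3: ABCBCBC ⇒ B·C·AB·C·AB·C·AB
    A ↦ B
    B ↦ C
    C ↦ AB

A->B, B->C, C->AB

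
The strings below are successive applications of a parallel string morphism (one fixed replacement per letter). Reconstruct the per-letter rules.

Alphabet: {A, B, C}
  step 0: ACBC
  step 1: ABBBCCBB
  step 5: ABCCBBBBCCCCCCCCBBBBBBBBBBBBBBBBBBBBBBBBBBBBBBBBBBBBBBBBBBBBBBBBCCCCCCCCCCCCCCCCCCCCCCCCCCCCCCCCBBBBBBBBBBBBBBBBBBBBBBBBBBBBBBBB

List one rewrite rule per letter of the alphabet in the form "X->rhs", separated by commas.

  step 0 ⇒ step 1: ACBC ⇒ AB·BB·CC·BB
    A ↦ AB
    B ↦ CC
    C ↦ BB

A->AB, B->CC, C->BB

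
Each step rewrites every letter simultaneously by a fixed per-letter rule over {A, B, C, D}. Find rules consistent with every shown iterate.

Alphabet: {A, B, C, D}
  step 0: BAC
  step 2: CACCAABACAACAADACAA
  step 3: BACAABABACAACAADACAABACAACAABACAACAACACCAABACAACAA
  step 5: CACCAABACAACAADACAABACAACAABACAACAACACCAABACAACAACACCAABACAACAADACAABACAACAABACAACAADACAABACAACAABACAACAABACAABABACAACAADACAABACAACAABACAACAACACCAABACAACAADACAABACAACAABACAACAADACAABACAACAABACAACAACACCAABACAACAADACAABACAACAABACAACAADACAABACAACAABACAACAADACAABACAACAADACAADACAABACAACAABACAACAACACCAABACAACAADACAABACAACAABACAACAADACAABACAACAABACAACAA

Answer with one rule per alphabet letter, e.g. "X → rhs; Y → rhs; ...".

  step 2 ⇒ step 3: CACCAABACAACAADACAA ⇒ BA·CAA·BA·BA·CAA·CAA·DA·CAA·BA·CAA·CAA·BA·CAA·CAA·CAC·CAA·BA·CAA·CAA
    A ↦ CAA
    B ↦ DA
    C ↦ BA
    D ↦ CAC

A->CAA, B->DA, C->BA, D->CAC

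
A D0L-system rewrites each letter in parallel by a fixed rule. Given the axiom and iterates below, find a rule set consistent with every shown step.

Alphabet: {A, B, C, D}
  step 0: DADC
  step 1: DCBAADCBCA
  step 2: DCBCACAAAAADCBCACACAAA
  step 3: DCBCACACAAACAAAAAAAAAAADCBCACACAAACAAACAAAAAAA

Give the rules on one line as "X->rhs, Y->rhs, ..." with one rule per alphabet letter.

  step 2 ⇒ step 3: DCBCACAAAAADCBCACACAAA ⇒ DCB·CA·CA·CA·AA·CA·AA·AA·AA·AA·AA·DCB·CA·CA·CA·AA·CA·AA·CA·AA·AA·AA
    A ↦ AA
    B ↦ CA
    C ↦ CA
    D ↦ DCB

A->AA, B->CA, C->CA, D->DCB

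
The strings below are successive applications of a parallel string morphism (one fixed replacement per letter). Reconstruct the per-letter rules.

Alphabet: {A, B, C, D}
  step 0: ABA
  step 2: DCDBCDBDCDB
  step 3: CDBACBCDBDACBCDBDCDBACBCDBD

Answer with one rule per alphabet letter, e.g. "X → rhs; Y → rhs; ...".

A->BD, B->D, C->ACB, D->CDB

  step 2 ⇒ step 3: DCDBCDBDCDB ⇒ CDB·ACB·CDB·D·ACB·CDB·D·CDB·ACB·CDB·D
    B ↦ D
    C ↦ ACB
    D ↦ CDB
    A ↦ BD  (constrained at step 0)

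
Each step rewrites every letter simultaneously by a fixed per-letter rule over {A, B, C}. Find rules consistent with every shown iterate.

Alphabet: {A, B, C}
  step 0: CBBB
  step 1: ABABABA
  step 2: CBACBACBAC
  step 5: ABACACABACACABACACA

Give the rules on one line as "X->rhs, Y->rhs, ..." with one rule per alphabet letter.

  step 1 ⇒ step 2: ABABABA ⇒ C·BA·C·BA·C·BA·C
    A ↦ C
    B ↦ BA
  step 0 ⇒ step 1: CBBB ⇒ A·BA·BA·BA
    C ↦ A

A->C, B->BA, C->A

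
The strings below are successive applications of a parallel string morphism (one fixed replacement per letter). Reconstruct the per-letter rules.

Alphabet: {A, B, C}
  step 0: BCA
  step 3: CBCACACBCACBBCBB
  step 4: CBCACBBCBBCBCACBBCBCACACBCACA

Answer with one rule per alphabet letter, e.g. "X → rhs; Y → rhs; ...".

A->B, B->CA, C->CB

  step 3 ⇒ step 4: CBCACACBCACBBCBB ⇒ CB·CA·CB·B·CB·B·CB·CA·CB·B·CB·CA·CA·CB·CA·CA
    A ↦ B
    B ↦ CA
    C ↦ CB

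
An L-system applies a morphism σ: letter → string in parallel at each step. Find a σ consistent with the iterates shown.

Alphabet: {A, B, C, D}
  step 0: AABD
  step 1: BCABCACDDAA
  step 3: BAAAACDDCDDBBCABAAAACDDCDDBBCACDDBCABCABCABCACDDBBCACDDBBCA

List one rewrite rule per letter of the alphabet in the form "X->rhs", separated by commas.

  step 0 ⇒ step 1: AABD ⇒ BCA·BCA·CDD·AA
    A ↦ BCA
    B ↦ CDD
    D ↦ AA
    C ↦ B  (constrained at step 1)

A->BCA, B->CDD, C->B, D->AA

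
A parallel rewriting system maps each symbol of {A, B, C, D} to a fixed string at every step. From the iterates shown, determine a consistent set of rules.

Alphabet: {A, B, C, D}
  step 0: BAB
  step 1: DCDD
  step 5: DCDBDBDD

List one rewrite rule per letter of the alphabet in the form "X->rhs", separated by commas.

  step 0 ⇒ step 1: BAB ⇒ D·CD·D
    A ↦ CD
    B ↦ D
    C ↦ AD  (constrained at step 1)
    D ↦ B  (constrained at step 1)

A->CD, B->D, C->AD, D->B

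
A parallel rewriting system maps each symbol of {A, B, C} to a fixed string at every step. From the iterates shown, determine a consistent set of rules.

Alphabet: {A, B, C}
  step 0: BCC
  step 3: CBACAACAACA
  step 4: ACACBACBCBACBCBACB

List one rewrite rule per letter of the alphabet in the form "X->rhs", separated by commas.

  step 3 ⇒ step 4: CBACAACAACA ⇒ A·CA·CB·A·CB·CB·A·CB·CB·A·CB
    A ↦ CB
    B ↦ CA
    C ↦ A

A->CB, B->CA, C->A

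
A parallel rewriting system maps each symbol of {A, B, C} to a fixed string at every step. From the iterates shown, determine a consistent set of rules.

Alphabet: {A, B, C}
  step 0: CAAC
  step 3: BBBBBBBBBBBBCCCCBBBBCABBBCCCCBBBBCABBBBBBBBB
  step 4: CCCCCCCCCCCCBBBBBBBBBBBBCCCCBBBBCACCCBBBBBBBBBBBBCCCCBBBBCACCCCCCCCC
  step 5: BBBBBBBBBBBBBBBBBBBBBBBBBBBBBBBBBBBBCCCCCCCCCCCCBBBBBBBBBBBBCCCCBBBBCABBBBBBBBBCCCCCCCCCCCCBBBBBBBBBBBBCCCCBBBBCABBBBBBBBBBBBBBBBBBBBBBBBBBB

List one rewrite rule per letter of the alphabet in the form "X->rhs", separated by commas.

  step 4 ⇒ step 5: CCCCCCCCCCCCBBBBBBBBBBBBCCCCBBBBCACCCBBBBBBBBBBBBCCCCBBBBCACCCCCCCCC ⇒ BBB·BBB·BBB·BBB·BBB·BBB·BBB·BBB·BBB·BBB·BBB·BBB·C·C·C·C·C·C·C·C·C·C·C·C·BBB·BBB·BBB·BBB·C·C·C·C·BBB·BCA·BBB·BBB·BBB·C·C·C·C·C·C·C·C·C·C·C·C·BBB·BBB·BBB·BBB·C·C·C·C·BBB·BCA·BBB·BBB·BBB·BBB·BBB·BBB·BBB·BBB·BBB
    A ↦ BCA
    B ↦ C
    C ↦ BBB

A->BCA, B->C, C->BBB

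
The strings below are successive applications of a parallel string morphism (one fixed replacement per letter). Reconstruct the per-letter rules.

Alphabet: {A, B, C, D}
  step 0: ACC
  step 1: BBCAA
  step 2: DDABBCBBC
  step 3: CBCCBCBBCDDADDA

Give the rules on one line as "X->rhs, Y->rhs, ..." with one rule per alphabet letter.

  step 2 ⇒ step 3: DDABBCBBC ⇒ CBC·CBC·BBC·D·D·A·D·D·A
    A ↦ BBC
    B ↦ D
    C ↦ A
    D ↦ CBC

A->BBC, B->D, C->A, D->CBC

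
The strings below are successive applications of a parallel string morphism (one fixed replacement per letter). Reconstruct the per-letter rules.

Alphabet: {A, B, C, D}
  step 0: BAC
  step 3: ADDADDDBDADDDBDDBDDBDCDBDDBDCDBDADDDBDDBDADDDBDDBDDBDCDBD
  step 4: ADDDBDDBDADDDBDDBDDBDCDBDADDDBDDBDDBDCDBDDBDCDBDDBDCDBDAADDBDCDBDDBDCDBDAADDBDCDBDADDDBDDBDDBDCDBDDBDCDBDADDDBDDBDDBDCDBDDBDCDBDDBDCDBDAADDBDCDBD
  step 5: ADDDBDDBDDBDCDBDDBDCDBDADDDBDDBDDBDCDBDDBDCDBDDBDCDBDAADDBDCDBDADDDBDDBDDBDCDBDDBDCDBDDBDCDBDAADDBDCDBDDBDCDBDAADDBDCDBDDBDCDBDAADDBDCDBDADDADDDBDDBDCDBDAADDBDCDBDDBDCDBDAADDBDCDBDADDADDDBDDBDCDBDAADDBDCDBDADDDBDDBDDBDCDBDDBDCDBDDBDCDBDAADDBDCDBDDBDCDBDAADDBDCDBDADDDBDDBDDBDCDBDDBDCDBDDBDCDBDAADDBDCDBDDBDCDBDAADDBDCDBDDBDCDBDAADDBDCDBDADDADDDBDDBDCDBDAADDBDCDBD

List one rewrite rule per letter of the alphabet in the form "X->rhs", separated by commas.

  step 4 ⇒ step 5: ADDDBDDBDADDDBDDBDDBDCDBDADDDBDDBDDBDCDBDDBDCDBDDBDCDBDAADDBDCDBDDBDCDBDAADDBDCDBDADDDBDDBDDBDCDBDDBDCDBDADDDBDDBDDBDCDBDDBDCDBDDBDCDBDAADDBDCDBD ⇒ ADD·DBD·DBD·DBD·C·DBD·DBD·C·DBD·ADD·DBD·DBD·DBD·C·DBD·DBD·C·DBD·DBD·C·DBD·AAD·DBD·C·DBD·ADD·DBD·DBD·DBD·C·DBD·DBD·C·DBD·DBD·C·DBD·AAD·DBD·C·DBD·DBD·C·DBD·AAD·DBD·C·DBD·DBD·C·DBD·AAD·DBD·C·DBD·ADD·ADD·DBD·DBD·C·DBD·AAD·DBD·C·DBD·DBD·C·DBD·AAD·DBD·C·DBD·ADD·ADD·DBD·DBD·C·DBD·AAD·DBD·C·DBD·ADD·DBD·DBD·DBD·C·DBD·DBD·C·DBD·DBD·C·DBD·AAD·DBD·C·DBD·DBD·C·DBD·AAD·DBD·C·DBD·ADD·DBD·DBD·DBD·C·DBD·DBD·C·DBD·DBD·C·DBD·AAD·DBD·C·DBD·DBD·C·DBD·AAD·DBD·C·DBD·DBD·C·DBD·AAD·DBD·C·DBD·ADD·ADD·DBD·DBD·C·DBD·AAD·DBD·C·DBD
    A ↦ ADD
    B ↦ C
    C ↦ AAD
    D ↦ DBD

A->ADD, B->C, C->AAD, D->DBD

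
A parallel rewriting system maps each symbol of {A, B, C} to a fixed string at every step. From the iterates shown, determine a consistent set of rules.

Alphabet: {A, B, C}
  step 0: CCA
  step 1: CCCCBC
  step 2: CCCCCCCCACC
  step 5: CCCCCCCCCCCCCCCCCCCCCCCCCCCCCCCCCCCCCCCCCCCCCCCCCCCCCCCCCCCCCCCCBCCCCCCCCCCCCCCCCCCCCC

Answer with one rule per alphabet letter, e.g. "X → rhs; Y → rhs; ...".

  step 1 ⇒ step 2: CCCCBC ⇒ CC·CC·CC·CC·A·CC
    B ↦ A
    C ↦ CC
  step 0 ⇒ step 1: CCA ⇒ CC·CC·BC
    A ↦ BC

A->BC, B->A, C->CC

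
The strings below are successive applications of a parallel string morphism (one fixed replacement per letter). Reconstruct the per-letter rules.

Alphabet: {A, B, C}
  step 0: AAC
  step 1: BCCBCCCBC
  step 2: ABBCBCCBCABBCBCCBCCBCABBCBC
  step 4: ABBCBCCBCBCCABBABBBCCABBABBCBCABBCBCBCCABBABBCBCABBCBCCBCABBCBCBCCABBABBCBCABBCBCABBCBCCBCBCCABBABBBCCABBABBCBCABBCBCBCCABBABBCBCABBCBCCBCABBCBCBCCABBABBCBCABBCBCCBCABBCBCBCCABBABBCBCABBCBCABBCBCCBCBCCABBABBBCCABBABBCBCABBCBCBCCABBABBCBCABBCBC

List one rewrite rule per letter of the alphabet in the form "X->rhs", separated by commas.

  step 1 ⇒ step 2: BCCBCCCBC ⇒ ABB·CBC·CBC·ABB·CBC·CBC·CBC·ABB·CBC
    B ↦ ABB
    C ↦ CBC
  step 0 ⇒ step 1: AAC ⇒ BCC·BCC·CBC
    A ↦ BCC

A->BCC, B->ABB, C->CBC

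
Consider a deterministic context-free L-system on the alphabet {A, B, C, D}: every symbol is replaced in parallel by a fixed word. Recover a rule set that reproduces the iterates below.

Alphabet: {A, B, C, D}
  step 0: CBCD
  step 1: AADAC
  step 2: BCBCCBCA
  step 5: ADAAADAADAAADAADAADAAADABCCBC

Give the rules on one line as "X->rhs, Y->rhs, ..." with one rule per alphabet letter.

A->BC, B->AD, C->A, D->C

  step 1 ⇒ step 2: AADAC ⇒ BC·BC·C·BC·A
    A ↦ BC
    C ↦ A
    D ↦ C
  step 0 ⇒ step 1: CBCD ⇒ A·AD·A·C
    B ↦ AD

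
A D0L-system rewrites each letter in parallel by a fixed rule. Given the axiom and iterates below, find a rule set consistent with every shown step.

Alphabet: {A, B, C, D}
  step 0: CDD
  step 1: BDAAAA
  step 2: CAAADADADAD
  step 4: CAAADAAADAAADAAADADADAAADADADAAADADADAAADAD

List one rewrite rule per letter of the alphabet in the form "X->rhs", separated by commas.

A->AD, B->C, C->BD, D->AA

  step 1 ⇒ step 2: BDAAAA ⇒ C·AA·AD·AD·AD·AD
    A ↦ AD
    B ↦ C
    D ↦ AA
  step 0 ⇒ step 1: CDD ⇒ BD·AA·AA
    C ↦ BD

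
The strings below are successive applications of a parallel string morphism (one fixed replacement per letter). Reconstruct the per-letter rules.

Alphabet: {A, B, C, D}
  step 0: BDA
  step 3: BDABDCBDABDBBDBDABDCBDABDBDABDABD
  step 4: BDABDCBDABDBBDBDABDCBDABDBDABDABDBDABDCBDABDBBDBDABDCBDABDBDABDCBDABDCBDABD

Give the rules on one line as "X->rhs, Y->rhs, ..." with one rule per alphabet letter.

A->C, B->BDA, C->BBD, D->BD

  step 3 ⇒ step 4: BDABDCBDABDBBDBDABDCBDABDBDABDABD ⇒ BDA·BD·C·BDA·BD·BBD·BDA·BD·C·BDA·BD·BDA·BDA·BD·BDA·BD·C·BDA·BD·BBD·BDA·BD·C·BDA·BD·BDA·BD·C·BDA·BD·C·BDA·BD
    A ↦ C
    B ↦ BDA
    C ↦ BBD
    D ↦ BD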